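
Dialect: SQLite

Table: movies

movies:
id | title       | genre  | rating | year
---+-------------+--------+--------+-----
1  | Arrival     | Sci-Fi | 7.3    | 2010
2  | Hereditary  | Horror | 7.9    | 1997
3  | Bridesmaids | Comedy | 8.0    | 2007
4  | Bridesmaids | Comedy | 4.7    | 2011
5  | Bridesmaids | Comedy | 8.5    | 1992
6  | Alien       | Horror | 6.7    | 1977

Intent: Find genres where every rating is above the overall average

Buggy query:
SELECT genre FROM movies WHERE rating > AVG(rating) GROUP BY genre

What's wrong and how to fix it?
Bug: AVG() is an aggregate; it can't sit directly in WHERE

Fix: Use a subquery for AVG and a HAVING MIN(...) filter so the condition holds for every row in the group

Corrected query:
SELECT genre FROM movies GROUP BY genre HAVING MIN(rating) > (SELECT AVG(rating) FROM movies)

Result:
genre 
------
Sci-Fi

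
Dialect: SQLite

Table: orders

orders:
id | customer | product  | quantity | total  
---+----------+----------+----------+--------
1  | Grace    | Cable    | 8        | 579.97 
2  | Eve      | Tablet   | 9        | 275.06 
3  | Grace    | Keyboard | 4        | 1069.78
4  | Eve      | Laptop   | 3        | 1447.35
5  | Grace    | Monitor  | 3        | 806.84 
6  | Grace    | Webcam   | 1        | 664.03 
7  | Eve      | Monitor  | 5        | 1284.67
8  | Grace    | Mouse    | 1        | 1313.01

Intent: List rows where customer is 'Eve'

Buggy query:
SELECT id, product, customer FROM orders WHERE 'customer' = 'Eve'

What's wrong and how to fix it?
Bug: 'customer' in single quotes is a string literal, not the column; the comparison is literal-vs-literal and never true

Fix: Reference the column as customer without single quotes

Corrected query:
SELECT id, product, customer FROM orders WHERE customer = 'Eve'

Result:
id | product | customer
---+---------+---------
2  | Tablet  | Eve     
4  | Laptop  | Eve     
7  | Monitor | Eve     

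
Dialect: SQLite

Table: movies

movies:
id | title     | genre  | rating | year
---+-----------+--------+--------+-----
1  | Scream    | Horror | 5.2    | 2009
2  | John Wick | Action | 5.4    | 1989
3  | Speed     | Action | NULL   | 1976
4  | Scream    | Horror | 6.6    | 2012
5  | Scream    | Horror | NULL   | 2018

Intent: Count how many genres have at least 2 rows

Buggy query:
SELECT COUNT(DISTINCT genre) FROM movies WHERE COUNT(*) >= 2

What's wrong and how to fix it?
Bug: COUNT(*) cannot appear in WHERE; the per-group count doesn't exist yet

Fix: Use a subquery that GROUPs and filters with HAVING, then count its rows

Corrected query:
SELECT COUNT(*) FROM (SELECT genre FROM movies GROUP BY genre HAVING COUNT(*) >= 2)

Result:
COUNT(*)
--------
2       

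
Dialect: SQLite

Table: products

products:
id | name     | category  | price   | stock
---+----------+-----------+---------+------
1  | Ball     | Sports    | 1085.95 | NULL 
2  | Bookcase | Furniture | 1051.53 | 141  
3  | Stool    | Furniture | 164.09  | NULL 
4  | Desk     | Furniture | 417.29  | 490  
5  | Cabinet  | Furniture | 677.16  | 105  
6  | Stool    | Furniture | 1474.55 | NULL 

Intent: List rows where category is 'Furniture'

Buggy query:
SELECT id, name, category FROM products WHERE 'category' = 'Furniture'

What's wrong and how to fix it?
Bug: Single quotes denote string literals in SQL; the column name is being compared as a constant string

Fix: Reference the column as category without single quotes

Corrected query:
SELECT id, name, category FROM products WHERE category = 'Furniture'

Result:
id | name     | category 
---+----------+----------
2  | Bookcase | Furniture
3  | Stool    | Furniture
4  | Desk     | Furniture
5  | Cabinet  | Furniture
6  | Stool    | Furniture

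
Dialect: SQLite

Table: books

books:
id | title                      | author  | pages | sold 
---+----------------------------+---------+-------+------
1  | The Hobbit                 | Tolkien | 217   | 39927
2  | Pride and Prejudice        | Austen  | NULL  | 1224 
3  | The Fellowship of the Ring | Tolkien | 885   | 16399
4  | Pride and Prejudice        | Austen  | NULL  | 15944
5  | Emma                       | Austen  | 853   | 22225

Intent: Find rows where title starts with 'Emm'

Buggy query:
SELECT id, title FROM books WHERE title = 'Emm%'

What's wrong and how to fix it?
Bug: Wildcards only work with LIKE; '=' treats '%' as a literal character

Fix: Use LIKE for wildcard pattern matching

Corrected query:
SELECT id, title FROM books WHERE title LIKE 'Emm%'

Result:
id | title
---+------
5  | Emma 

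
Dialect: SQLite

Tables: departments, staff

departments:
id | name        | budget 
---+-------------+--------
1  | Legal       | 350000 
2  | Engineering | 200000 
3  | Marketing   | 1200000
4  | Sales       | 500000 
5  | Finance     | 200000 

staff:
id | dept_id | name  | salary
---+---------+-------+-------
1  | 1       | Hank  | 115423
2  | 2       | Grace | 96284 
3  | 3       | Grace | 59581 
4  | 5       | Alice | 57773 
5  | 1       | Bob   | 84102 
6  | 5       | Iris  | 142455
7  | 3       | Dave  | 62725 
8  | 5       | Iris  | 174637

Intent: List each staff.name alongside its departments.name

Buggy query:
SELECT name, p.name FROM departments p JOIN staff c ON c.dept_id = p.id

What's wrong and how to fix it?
Bug: Both tables have a 'name' column; the unqualified reference is ambiguous

Fix: Qualify the column with its table alias (c.name)

Corrected query:
SELECT c.name, p.name FROM departments p JOIN staff c ON c.dept_id = p.id

Result:
name  | name       
------+------------
Hank  | Legal      
Grace | Engineering
Grace | Marketing  
Alice | Finance    
Bob   | Legal      
Iris  | Finance    
Dave  | Marketing  
Iris  | Finance    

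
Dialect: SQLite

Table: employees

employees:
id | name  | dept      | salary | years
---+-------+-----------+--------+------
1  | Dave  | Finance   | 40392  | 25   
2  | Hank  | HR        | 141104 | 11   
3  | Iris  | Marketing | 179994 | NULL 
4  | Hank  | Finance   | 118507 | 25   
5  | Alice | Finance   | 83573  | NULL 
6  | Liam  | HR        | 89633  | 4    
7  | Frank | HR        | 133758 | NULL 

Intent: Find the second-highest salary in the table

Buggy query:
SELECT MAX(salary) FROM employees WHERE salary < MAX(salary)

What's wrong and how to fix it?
Bug: The inner MAX is an aggregate inside WHERE, which is not allowed

Fix: Put the inner MAX in a scalar subquery

Corrected query:
SELECT MAX(salary) FROM employees WHERE salary < (SELECT MAX(salary) FROM employees)

Result:
MAX(salary)
-----------
141104     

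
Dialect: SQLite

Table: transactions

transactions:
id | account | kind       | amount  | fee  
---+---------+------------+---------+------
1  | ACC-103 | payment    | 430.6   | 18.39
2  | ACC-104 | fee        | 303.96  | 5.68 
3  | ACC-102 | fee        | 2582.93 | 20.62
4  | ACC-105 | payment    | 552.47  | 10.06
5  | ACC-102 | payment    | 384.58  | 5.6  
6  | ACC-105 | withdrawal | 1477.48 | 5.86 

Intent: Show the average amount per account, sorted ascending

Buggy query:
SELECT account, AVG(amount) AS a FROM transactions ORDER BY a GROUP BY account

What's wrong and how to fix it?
Bug: ORDER BY appears before GROUP BY; SQL clause order requires GROUP BY first

Fix: Move ORDER BY to the end, after GROUP BY

Corrected query:
SELECT account, AVG(amount) AS a FROM transactions GROUP BY account ORDER BY a

Result:
account | a       
--------+---------
ACC-104 | 303.96  
ACC-103 | 430.6   
ACC-105 | 1014.975
ACC-102 | 1483.755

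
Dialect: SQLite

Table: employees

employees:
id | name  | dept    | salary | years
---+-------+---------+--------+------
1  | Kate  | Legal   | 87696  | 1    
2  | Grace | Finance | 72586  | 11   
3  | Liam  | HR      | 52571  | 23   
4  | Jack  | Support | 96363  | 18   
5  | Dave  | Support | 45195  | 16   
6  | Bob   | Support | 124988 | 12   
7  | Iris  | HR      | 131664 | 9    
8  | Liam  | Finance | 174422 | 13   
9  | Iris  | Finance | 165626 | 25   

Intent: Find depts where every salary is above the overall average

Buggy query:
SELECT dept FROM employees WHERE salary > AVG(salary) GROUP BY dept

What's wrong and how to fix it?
Bug: WHERE evaluates per row before aggregation, so AVG() is unavailable

Fix: Compute the overall average in a scalar subquery and compare each group's MIN against it in HAVING

Corrected query:
SELECT dept FROM employees GROUP BY dept HAVING MIN(salary) > (SELECT AVG(salary) FROM employees)

Result:
(no rows)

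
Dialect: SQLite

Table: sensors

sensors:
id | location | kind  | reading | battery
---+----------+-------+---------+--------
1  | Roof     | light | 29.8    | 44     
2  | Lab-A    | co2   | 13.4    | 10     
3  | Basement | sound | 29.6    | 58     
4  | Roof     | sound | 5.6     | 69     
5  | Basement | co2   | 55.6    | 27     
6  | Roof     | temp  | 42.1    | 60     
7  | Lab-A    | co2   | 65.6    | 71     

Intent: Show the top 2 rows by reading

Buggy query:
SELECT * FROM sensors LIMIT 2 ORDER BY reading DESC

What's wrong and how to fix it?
Bug: ORDER BY cannot follow LIMIT; LIMIT is the final clause

Fix: Sort with ORDER BY, then apply LIMIT

Corrected query:
SELECT * FROM sensors ORDER BY reading DESC LIMIT 2

Result:
id | location | kind | reading | battery
---+----------+------+---------+--------
7  | Lab-A    | co2  | 65.6    | 71     
5  | Basement | co2  | 55.6    | 27     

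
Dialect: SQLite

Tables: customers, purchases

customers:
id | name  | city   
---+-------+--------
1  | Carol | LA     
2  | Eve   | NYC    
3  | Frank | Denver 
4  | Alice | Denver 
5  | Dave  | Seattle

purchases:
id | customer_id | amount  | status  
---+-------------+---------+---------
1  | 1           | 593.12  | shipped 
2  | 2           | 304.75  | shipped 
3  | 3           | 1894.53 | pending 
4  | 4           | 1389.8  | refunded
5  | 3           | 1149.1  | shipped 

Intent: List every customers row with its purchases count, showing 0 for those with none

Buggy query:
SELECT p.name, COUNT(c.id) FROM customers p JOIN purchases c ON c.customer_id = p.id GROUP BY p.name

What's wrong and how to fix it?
Bug: An inner join excludes parents with zero children

Fix: Switch to LEFT JOIN to retain unmatched parent rows

Corrected query:
SELECT p.name, COUNT(c.id) FROM customers p LEFT JOIN purchases c ON c.customer_id = p.id GROUP BY p.name

Result:
name  | COUNT(c.id)
------+------------
Alice | 1          
Carol | 1          
Dave  | 0          
Eve   | 1          
Frank | 2          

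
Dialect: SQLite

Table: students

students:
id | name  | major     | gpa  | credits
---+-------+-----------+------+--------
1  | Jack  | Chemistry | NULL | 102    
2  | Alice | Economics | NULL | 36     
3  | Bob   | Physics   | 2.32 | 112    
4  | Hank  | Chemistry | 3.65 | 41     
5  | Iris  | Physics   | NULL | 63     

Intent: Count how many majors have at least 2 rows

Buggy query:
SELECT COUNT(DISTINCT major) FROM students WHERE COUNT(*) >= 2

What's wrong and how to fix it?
Bug: WHERE filters individual rows, not groups, so a group-level COUNT is invalid there

Fix: Group first with HAVING COUNT(*) >= 2, then COUNT the resulting groups

Corrected query:
SELECT COUNT(*) FROM (SELECT major FROM students GROUP BY major HAVING COUNT(*) >= 2)

Result:
COUNT(*)
--------
2       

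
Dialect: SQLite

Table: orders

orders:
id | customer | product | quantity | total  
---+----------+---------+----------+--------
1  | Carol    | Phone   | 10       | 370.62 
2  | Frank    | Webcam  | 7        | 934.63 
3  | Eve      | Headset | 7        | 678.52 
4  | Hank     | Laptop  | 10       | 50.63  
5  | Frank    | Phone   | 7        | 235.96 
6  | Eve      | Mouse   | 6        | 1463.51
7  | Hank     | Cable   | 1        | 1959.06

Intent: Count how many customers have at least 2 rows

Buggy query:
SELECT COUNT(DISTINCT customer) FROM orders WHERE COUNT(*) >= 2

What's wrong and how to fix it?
Bug: COUNT(*) cannot appear in WHERE; the per-group count doesn't exist yet

Fix: Use a subquery that GROUPs and filters with HAVING, then count its rows

Corrected query:
SELECT COUNT(*) FROM (SELECT customer FROM orders GROUP BY customer HAVING COUNT(*) >= 2)

Result:
COUNT(*)
--------
3       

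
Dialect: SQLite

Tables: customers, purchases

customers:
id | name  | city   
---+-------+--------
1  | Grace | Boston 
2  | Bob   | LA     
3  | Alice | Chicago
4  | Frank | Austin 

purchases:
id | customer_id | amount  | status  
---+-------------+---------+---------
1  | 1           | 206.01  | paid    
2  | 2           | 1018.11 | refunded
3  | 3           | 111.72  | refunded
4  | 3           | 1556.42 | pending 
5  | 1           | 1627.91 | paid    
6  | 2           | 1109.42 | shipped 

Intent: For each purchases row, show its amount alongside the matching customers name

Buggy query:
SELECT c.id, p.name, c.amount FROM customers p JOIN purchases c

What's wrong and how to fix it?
Bug: JOIN with no ON clause produces a cartesian product; every purchases row pairs with every customers row

Fix: Add ON c.customer_id = p.id to the JOIN

Corrected query:
SELECT c.id, p.name, c.amount FROM customers p JOIN purchases c ON c.customer_id = p.id

Result:
id | name  | amount 
---+-------+--------
1  | Grace | 206.01 
2  | Bob   | 1018.11
3  | Alice | 111.72 
4  | Alice | 1556.42
5  | Grace | 1627.91
6  | Bob   | 1109.42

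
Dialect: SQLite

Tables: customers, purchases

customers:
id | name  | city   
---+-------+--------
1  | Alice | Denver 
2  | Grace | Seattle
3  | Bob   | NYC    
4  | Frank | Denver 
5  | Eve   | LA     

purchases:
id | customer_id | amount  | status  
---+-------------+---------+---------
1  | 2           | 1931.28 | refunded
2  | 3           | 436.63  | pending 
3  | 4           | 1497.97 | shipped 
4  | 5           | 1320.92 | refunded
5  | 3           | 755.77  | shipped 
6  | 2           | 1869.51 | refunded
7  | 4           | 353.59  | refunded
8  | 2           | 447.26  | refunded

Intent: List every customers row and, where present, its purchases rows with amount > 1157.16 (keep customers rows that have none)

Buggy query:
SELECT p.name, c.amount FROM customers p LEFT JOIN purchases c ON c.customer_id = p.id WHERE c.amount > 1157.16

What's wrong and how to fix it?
Bug: A WHERE condition on the right-hand table after LEFT JOIN drops unmatched parents

Fix: Move the right-table condition into the ON clause so unmatched parents are kept

Corrected query:
SELECT p.name, c.amount FROM customers p LEFT JOIN purchases c ON c.customer_id = p.id AND c.amount > 1157.16

Result:
name  | amount 
------+--------
Alice | NULL   
Grace | 1869.51
Grace | 1931.28
Bob   | NULL   
Frank | 1497.97
Eve   | 1320.92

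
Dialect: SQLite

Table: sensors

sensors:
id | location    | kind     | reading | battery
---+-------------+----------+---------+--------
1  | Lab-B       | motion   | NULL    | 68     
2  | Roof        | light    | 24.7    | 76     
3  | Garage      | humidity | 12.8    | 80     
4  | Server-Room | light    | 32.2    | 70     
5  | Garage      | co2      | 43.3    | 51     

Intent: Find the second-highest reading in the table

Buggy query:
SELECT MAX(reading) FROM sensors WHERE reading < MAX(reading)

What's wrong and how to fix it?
Bug: The inner MAX is an aggregate inside WHERE, which is not allowed

Fix: Put the inner MAX in a scalar subquery

Corrected query:
SELECT MAX(reading) FROM sensors WHERE reading < (SELECT MAX(reading) FROM sensors)

Result:
MAX(reading)
------------
32.2        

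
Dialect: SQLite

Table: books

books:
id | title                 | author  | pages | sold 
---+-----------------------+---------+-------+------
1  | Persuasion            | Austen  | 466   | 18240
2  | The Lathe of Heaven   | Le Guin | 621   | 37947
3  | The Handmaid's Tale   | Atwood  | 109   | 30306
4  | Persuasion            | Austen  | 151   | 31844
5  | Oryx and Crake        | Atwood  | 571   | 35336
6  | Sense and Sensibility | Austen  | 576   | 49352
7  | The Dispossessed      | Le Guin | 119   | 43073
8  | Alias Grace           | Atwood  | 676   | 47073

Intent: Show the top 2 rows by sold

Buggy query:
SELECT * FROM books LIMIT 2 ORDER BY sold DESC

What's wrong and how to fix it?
Bug: ORDER BY cannot follow LIMIT; LIMIT is the final clause

Fix: Sort with ORDER BY, then apply LIMIT

Corrected query:
SELECT * FROM books ORDER BY sold DESC LIMIT 2

Result:
id | title                 | author | pages | sold 
---+-----------------------+--------+-------+------
6  | Sense and Sensibility | Austen | 576   | 49352
8  | Alias Grace           | Atwood | 676   | 47073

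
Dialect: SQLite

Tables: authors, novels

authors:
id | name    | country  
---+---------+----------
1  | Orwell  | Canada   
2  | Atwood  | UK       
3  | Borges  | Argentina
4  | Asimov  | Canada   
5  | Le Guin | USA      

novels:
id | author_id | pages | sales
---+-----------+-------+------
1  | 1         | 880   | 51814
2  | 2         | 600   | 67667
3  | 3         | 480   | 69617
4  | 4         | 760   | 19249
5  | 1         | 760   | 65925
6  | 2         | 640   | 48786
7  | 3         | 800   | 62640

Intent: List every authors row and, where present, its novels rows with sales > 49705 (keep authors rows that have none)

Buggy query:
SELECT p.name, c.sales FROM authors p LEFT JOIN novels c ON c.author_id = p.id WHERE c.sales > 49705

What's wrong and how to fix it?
Bug: A WHERE condition on the right-hand table after LEFT JOIN drops unmatched parents

Fix: Move the right-table condition into the ON clause so unmatched parents are kept

Corrected query:
SELECT p.name, c.sales FROM authors p LEFT JOIN novels c ON c.author_id = p.id AND c.sales > 49705

Result:
name    | sales
--------+------
Orwell  | 51814
Orwell  | 65925
Atwood  | 67667
Borges  | 62640
Borges  | 69617
Asimov  | NULL 
Le Guin | NULL 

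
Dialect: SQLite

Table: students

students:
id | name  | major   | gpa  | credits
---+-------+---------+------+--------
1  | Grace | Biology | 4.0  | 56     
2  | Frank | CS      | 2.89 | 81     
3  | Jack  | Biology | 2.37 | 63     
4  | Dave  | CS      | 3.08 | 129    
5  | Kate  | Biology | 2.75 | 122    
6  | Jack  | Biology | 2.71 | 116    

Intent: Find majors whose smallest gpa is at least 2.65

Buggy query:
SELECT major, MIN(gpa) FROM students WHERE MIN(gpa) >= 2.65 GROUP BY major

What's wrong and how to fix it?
Bug: MIN() in WHERE is a misuse of aggregate

Fix: Replace WHERE with HAVING after the GROUP BY

Corrected query:
SELECT major, MIN(gpa) FROM students GROUP BY major HAVING MIN(gpa) >= 2.65

Result:
major | MIN(gpa)
------+---------
CS    | 2.89    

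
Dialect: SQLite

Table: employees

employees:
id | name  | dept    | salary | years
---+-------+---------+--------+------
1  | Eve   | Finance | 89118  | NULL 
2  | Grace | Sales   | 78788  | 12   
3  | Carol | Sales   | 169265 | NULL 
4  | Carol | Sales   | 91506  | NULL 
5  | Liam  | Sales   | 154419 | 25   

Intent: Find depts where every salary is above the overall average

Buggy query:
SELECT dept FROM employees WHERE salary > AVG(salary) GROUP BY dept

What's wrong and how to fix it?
Bug: WHERE evaluates per row before aggregation, so AVG() is unavailable

Fix: Use a subquery for AVG and a HAVING MIN(...) filter so the condition holds for every row in the group

Corrected query:
SELECT dept FROM employees GROUP BY dept HAVING MIN(salary) > (SELECT AVG(salary) FROM employees)

Result:
(no rows)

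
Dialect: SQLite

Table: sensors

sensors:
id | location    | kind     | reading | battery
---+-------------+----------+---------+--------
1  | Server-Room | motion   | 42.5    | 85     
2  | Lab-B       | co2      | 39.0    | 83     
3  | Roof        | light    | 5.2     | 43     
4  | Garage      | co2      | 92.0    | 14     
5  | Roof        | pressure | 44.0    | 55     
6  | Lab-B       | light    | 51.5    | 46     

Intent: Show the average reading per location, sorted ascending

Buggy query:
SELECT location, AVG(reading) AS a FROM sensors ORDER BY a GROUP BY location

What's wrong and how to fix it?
Bug: GROUP BY must precede ORDER BY

Fix: Reorder: SELECT … FROM … GROUP BY … ORDER BY …

Corrected query:
SELECT location, AVG(reading) AS a FROM sensors GROUP BY location ORDER BY a

Result:
location    | a    
------------+------
Roof        | 24.6 
Server-Room | 42.5 
Lab-B       | 45.25
Garage      | 92   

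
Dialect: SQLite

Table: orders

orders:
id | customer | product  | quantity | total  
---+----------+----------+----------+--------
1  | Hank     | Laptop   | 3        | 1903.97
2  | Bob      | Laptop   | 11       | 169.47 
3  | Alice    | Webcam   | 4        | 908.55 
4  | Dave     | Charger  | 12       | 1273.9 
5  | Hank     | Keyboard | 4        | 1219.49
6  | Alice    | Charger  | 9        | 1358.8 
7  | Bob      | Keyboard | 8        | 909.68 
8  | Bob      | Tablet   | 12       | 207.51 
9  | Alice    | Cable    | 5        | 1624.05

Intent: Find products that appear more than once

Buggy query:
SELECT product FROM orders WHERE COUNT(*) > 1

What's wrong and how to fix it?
Bug: COUNT(*) is an aggregate and cannot be used in WHERE

Fix: GROUP BY product, then filter groups with HAVING COUNT(*) > 1

Corrected query:
SELECT product FROM orders GROUP BY product HAVING COUNT(*) > 1

Result:
product 
--------
Charger 
Keyboard
Laptop  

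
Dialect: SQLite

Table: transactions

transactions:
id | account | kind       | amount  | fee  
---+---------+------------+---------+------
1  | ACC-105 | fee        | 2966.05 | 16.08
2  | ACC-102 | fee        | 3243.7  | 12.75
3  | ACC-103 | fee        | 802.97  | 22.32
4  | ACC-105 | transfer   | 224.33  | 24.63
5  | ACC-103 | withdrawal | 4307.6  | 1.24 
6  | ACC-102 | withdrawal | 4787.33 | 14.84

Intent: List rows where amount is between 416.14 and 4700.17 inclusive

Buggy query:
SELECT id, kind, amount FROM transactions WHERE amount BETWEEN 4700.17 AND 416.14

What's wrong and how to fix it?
Bug: The bounds are reversed; BETWEEN a AND b requires a <= b to match anything

Fix: Write BETWEEN 416.14 AND 4700.17

Corrected query:
SELECT id, kind, amount FROM transactions WHERE amount BETWEEN 416.14 AND 4700.17

Result:
id | kind       | amount 
---+------------+--------
1  | fee        | 2966.05
2  | fee        | 3243.7 
3  | fee        | 802.97 
5  | withdrawal | 4307.6 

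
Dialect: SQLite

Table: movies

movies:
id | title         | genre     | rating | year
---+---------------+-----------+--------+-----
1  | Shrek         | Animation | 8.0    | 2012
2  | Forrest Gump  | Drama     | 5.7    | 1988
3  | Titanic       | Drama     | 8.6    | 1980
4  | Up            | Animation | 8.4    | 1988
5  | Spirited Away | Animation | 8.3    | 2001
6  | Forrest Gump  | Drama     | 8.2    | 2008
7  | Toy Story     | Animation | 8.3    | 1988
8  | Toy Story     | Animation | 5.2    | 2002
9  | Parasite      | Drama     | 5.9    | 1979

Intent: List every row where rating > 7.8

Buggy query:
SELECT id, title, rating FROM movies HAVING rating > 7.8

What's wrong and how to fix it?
Bug: HAVING filters the output of aggregation, but this query has no GROUP BY and no aggregate functions, so SQLite rejects it (HAVING clause on a non-aggregate query); the condition here is per row

Fix: Replace HAVING with WHERE since the condition applies to individual rows

Corrected query:
SELECT id, title, rating FROM movies WHERE rating > 7.8

Result:
id | title         | rating
---+---------------+-------
1  | Shrek         | 8     
3  | Titanic       | 8.6   
4  | Up            | 8.4   
5  | Spirited Away | 8.3   
6  | Forrest Gump  | 8.2   
7  | Toy Story     | 8.3   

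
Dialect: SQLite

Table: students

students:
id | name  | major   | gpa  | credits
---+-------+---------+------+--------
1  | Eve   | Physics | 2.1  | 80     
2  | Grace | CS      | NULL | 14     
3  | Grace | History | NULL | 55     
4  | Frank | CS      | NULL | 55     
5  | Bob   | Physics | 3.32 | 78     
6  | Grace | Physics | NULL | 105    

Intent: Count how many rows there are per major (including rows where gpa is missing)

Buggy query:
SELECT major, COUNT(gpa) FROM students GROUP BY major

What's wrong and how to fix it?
Bug: COUNT(gpa) skips NULLs, so groups with missing gpa are undercounted

Fix: Replace COUNT(gpa) with COUNT(*)

Corrected query:
SELECT major, COUNT(*) FROM students GROUP BY major

Result:
major   | COUNT(*)
--------+---------
CS      | 2       
History | 1       
Physics | 3       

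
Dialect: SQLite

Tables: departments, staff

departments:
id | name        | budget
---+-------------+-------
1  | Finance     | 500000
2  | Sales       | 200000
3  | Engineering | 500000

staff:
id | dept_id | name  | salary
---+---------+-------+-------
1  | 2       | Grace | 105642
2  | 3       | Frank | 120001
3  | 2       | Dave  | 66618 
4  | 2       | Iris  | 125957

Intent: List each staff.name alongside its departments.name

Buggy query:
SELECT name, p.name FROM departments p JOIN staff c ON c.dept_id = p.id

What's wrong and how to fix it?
Bug: 'name' exists in both joined tables, so the database can't tell which one is meant

Fix: Prefix ambiguous columns with the table alias

Corrected query:
SELECT c.name, p.name FROM departments p JOIN staff c ON c.dept_id = p.id

Result:
name  | name       
------+------------
Grace | Sales      
Frank | Engineering
Dave  | Sales      
Iris  | Sales      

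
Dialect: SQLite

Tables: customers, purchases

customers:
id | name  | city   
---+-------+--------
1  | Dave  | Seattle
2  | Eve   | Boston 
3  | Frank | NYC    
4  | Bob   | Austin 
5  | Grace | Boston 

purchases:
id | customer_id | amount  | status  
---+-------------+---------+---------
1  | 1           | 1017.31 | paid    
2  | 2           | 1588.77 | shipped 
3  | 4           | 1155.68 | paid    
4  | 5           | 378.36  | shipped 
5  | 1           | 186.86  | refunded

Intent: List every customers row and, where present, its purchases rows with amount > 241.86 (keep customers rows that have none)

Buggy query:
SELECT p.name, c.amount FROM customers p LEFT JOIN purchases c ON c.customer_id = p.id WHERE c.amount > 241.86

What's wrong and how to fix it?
Bug: A WHERE condition on the right-hand table after LEFT JOIN drops unmatched parents

Fix: Put 'c.amount > 241.86' in the JOIN's ON clause instead of WHERE

Corrected query:
SELECT p.name, c.amount FROM customers p LEFT JOIN purchases c ON c.customer_id = p.id AND c.amount > 241.86

Result:
name  | amount 
------+--------
Dave  | 1017.31
Eve   | 1588.77
Frank | NULL   
Bob   | 1155.68
Grace | 378.36 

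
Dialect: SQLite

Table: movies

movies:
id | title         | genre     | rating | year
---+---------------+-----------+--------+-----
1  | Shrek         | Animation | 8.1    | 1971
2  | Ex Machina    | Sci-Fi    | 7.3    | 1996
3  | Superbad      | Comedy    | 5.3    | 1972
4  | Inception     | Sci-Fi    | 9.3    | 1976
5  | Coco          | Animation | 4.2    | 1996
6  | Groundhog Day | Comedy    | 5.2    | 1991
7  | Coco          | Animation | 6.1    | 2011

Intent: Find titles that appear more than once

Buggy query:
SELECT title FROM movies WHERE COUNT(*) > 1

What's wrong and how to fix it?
Bug: WHERE can't reference COUNT(*); aggregates are computed after WHERE

Fix: Group first, then use HAVING for the count condition

Corrected query:
SELECT title FROM movies GROUP BY title HAVING COUNT(*) > 1

Result:
title
-----
Coco 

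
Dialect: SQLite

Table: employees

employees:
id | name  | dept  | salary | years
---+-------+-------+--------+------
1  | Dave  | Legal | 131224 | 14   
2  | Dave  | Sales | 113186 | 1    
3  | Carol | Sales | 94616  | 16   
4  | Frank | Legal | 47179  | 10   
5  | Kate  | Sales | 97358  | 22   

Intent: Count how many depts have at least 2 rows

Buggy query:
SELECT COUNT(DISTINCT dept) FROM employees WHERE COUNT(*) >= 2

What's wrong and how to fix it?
Bug: WHERE filters individual rows, not groups, so a group-level COUNT is invalid there

Fix: Use a subquery that GROUPs and filters with HAVING, then count its rows

Corrected query:
SELECT COUNT(*) FROM (SELECT dept FROM employees GROUP BY dept HAVING COUNT(*) >= 2)

Result:
COUNT(*)
--------
2       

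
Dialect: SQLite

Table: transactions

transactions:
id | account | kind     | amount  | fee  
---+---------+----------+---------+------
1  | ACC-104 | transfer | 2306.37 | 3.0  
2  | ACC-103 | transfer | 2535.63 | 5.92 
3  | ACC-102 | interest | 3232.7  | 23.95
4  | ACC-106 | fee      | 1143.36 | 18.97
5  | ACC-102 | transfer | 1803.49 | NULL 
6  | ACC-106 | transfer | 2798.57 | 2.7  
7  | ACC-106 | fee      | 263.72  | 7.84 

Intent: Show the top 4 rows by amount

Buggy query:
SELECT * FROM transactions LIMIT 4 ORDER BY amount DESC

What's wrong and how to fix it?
Bug: LIMIT must come after ORDER BY

Fix: Sort with ORDER BY, then apply LIMIT

Corrected query:
SELECT * FROM transactions ORDER BY amount DESC LIMIT 4

Result:
id | account | kind     | amount  | fee  
---+---------+----------+---------+------
3  | ACC-102 | interest | 3232.7  | 23.95
6  | ACC-106 | transfer | 2798.57 | 2.7  
2  | ACC-103 | transfer | 2535.63 | 5.92 
1  | ACC-104 | transfer | 2306.37 | 3    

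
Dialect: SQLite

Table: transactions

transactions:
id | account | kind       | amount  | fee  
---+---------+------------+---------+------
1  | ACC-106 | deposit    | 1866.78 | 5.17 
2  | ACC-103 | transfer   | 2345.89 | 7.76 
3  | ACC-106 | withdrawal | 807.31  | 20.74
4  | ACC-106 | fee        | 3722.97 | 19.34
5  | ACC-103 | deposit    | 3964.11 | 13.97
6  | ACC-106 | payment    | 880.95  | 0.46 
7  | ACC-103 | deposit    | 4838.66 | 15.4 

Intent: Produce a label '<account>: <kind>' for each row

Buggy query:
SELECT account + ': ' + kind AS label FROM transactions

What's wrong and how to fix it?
Bug: '+' is numeric addition; on text columns SQLite converts them to 0 instead of concatenating

Fix: Replace + with || to concatenate text

Corrected query:
SELECT account || ': ' || kind AS label FROM transactions

Result:
label              
-------------------
ACC-106: deposit   
ACC-103: transfer  
ACC-106: withdrawal
ACC-106: fee       
ACC-103: deposit   
ACC-106: payment   
ACC-103: deposit   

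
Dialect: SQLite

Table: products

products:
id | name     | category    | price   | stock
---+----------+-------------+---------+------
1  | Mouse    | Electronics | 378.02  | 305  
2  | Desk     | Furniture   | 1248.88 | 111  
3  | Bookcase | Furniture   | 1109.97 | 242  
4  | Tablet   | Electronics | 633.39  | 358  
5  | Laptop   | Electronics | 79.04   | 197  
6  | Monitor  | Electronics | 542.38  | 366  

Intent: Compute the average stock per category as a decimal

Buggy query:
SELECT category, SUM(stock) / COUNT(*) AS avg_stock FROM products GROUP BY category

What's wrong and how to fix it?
Bug: Both operands are integers, so '/' performs integer division and truncates

Fix: Multiply by 1.0 (or CAST to REAL) to force floating-point division

Corrected query:
SELECT category, SUM(stock) * 1.0 / COUNT(*) AS avg_stock FROM products GROUP BY category

Result:
category    | avg_stock
------------+----------
Electronics | 306.5    
Furniture   | 176.5    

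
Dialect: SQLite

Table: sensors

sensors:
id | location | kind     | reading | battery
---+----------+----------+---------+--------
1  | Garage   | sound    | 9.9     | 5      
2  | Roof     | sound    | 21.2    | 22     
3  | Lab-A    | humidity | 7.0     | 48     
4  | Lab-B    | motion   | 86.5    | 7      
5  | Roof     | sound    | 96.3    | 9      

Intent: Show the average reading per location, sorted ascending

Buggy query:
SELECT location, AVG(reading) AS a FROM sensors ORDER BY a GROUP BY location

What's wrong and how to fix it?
Bug: GROUP BY must precede ORDER BY

Fix: Move ORDER BY to the end, after GROUP BY

Corrected query:
SELECT location, AVG(reading) AS a FROM sensors GROUP BY location ORDER BY a

Result:
location | a    
---------+------
Lab-A    | 7    
Garage   | 9.9  
Roof     | 58.75
Lab-B    | 86.5 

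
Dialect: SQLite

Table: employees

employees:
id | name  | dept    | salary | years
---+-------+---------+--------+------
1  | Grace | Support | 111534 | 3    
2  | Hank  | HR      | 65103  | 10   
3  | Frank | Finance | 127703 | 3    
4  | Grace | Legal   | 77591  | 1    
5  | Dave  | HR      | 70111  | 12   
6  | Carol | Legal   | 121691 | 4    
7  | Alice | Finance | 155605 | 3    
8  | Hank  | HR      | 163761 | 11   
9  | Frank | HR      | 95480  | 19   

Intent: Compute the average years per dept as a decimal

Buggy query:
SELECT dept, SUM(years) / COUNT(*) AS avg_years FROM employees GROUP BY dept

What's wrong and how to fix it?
Bug: Both operands are integers, so '/' performs integer division and truncates

Fix: Multiply by 1.0 (or CAST to REAL) to force floating-point division

Corrected query:
SELECT dept, SUM(years) * 1.0 / COUNT(*) AS avg_years FROM employees GROUP BY dept

Result:
dept    | avg_years
--------+----------
Finance | 3        
HR      | 13       
Legal   | 2.5      
Support | 3        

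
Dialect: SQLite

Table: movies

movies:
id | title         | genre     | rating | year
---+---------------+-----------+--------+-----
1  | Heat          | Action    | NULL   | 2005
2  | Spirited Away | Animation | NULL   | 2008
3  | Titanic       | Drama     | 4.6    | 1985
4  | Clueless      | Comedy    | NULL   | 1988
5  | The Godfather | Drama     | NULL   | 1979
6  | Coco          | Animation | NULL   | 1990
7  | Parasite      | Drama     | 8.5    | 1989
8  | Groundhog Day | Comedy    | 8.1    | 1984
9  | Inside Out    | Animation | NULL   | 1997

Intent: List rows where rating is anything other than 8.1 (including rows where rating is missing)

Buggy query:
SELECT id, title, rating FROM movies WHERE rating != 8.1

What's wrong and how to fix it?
Bug: 'rating != 8.1' is unknown when rating is NULL, so NULL rows are silently excluded

Fix: Handle NULL separately with IS NULL alongside the inequality

Corrected query:
SELECT id, title, rating FROM movies WHERE rating != 8.1 OR rating IS NULL

Result:
id | title         | rating
---+---------------+-------
1  | Heat          | NULL  
2  | Spirited Away | NULL  
3  | Titanic       | 4.6   
4  | Clueless      | NULL  
5  | The Godfather | NULL  
6  | Coco          | NULL  
7  | Parasite      | 8.5   
9  | Inside Out    | NULL  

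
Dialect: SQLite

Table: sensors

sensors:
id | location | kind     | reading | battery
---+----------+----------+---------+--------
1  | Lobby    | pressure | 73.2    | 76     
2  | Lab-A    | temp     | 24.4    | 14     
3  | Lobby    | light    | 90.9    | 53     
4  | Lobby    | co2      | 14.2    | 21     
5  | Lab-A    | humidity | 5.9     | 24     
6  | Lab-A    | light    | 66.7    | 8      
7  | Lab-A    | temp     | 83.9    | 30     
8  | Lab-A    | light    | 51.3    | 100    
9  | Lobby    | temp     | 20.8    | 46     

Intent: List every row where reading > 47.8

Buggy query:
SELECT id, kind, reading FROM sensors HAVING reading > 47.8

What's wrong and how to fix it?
Bug: This is a non-aggregate query (no GROUP BY, no aggregates), so in SQLite the HAVING clause is invalid here; a row-level condition belongs in WHERE

Fix: Use WHERE for row-level filtering

Corrected query:
SELECT id, kind, reading FROM sensors WHERE reading > 47.8

Result:
id | kind     | reading
---+----------+--------
1  | pressure | 73.2   
3  | light    | 90.9   
6  | light    | 66.7   
7  | temp     | 83.9   
8  | light    | 51.3   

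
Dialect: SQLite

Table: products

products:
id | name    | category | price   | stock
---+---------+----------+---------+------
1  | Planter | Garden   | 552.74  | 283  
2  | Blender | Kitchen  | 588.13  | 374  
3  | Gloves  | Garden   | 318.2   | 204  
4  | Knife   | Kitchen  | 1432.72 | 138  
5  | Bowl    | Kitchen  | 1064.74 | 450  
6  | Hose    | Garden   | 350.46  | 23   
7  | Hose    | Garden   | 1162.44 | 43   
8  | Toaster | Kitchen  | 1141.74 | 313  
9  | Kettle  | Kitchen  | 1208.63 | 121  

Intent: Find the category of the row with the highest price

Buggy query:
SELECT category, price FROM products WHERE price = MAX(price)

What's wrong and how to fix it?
Bug: MAX(price) is an aggregate and cannot be used directly in WHERE

Fix: Wrap MAX in a scalar subquery so WHERE compares against a single value

Corrected query:
SELECT category, price FROM products WHERE price = (SELECT MAX(price) FROM products)

Result:
category | price  
---------+--------
Kitchen  | 1432.72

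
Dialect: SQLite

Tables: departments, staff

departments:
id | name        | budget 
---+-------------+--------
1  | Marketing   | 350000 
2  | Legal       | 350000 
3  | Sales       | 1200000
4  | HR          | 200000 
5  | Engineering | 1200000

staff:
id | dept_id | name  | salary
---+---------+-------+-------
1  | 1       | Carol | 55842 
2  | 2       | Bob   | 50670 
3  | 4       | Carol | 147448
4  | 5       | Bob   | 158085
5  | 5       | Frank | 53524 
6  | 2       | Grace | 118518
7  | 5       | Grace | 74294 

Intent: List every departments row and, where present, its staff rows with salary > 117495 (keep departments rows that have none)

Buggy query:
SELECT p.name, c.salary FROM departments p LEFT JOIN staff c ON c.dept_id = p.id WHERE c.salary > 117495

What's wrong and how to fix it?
Bug: A WHERE condition on the right-hand table after LEFT JOIN drops unmatched parents

Fix: Put 'c.salary > 117495' in the JOIN's ON clause instead of WHERE

Corrected query:
SELECT p.name, c.salary FROM departments p LEFT JOIN staff c ON c.dept_id = p.id AND c.salary > 117495

Result:
name        | salary
------------+-------
Marketing   | NULL  
Legal       | 118518
Sales       | NULL  
HR          | 147448
Engineering | 158085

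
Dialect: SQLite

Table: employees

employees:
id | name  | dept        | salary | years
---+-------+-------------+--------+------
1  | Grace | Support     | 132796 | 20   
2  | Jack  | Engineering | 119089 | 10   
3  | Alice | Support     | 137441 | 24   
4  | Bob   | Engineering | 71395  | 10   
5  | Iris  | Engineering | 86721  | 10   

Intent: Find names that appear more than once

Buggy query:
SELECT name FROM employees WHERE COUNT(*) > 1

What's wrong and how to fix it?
Bug: COUNT(*) is an aggregate and cannot be used in WHERE

Fix: Group first, then use HAVING for the count condition

Corrected query:
SELECT name FROM employees GROUP BY name HAVING COUNT(*) > 1

Result:
(no rows)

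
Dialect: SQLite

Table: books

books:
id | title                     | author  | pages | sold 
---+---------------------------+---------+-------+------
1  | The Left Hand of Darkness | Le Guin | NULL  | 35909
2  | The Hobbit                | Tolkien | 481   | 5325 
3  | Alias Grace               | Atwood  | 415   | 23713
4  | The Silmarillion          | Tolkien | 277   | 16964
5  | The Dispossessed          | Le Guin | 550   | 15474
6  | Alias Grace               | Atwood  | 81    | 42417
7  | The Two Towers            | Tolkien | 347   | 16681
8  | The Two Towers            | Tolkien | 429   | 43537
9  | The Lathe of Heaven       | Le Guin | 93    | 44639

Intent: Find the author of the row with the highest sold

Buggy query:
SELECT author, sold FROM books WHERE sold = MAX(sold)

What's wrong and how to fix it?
Bug: MAX(sold) is an aggregate and cannot be used directly in WHERE

Fix: Wrap MAX in a scalar subquery so WHERE compares against a single value

Corrected query:
SELECT author, sold FROM books WHERE sold = (SELECT MAX(sold) FROM books)

Result:
author  | sold 
--------+------
Le Guin | 44639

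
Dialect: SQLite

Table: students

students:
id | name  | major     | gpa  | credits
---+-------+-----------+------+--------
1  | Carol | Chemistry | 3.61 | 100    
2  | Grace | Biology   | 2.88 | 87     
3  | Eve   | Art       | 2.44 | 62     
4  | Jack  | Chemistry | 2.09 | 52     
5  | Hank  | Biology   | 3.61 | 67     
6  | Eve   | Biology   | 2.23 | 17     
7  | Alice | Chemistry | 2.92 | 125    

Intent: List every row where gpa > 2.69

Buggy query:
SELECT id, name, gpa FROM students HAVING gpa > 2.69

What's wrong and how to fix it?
Bug: This is a non-aggregate query (no GROUP BY, no aggregates), so in SQLite the HAVING clause is invalid here; a row-level condition belongs in WHERE

Fix: Replace HAVING with WHERE since the condition applies to individual rows

Corrected query:
SELECT id, name, gpa FROM students WHERE gpa > 2.69

Result:
id | name  | gpa 
---+-------+-----
1  | Carol | 3.61
2  | Grace | 2.88
5  | Hank  | 3.61
7  | Alice | 2.92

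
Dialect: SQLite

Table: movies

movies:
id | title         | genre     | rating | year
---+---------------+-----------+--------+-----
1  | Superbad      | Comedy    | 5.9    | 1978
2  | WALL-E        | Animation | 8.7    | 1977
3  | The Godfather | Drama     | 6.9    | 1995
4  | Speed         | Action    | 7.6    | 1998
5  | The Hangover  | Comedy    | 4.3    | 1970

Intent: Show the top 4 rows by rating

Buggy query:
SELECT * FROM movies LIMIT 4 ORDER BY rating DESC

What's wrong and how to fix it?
Bug: LIMIT must come after ORDER BY

Fix: Sort with ORDER BY, then apply LIMIT

Corrected query:
SELECT * FROM movies ORDER BY rating DESC LIMIT 4

Result:
id | title         | genre     | rating | year
---+---------------+-----------+--------+-----
2  | WALL-E        | Animation | 8.7    | 1977
4  | Speed         | Action    | 7.6    | 1998
3  | The Godfather | Drama     | 6.9    | 1995
1  | Superbad      | Comedy    | 5.9    | 1978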